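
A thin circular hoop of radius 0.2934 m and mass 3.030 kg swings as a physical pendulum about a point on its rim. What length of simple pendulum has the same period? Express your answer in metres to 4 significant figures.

The equivalent simple-pendulum length is L_eq = I/(md), where I is about the pivot and d = 0.29340 m.
I_cm = mR² = 0.26083 kg·m², so I = I_cm + md² = 0.26083 + 0.26083 = 0.52167 kg·m².
L_eq = 0.52167/(3.030 × 0.29340) = 0.5868 m.

0.5868 m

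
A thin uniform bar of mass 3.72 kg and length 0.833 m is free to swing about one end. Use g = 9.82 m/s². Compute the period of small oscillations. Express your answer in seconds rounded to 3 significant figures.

For a physical pendulum T = 2π√(I/(mgd)), with d = 0.4165 m from pivot to centre of mass.
I_cm = mL²/12 = 3.72 × 0.833²/12 = 0.2151 kg·m²; I = I_cm + md² = 0.2151 + 3.72 × 0.4165² = 0.8604 kg·m².
T = 2π√(0.8604/(3.72 × 9.82 × 0.4165)) = 1.49 s.

1.49 s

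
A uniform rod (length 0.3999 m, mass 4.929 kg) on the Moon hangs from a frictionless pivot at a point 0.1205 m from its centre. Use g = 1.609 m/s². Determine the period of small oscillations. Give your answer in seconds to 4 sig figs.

For a physical pendulum T = 2π√(I/(mgd)), with d = 0.12050 m from pivot to centre of mass.
I_cm = mL²/12 = 4.929 × 0.3999²/12 = 0.065687 kg·m²; I = I_cm + md² = 0.065687 + 4.929 × 0.12050² = 0.13726 kg·m².
T = 2π√(0.13726/(4.929 × 1.609 × 0.12050)) = 2.381 s.

2.381 s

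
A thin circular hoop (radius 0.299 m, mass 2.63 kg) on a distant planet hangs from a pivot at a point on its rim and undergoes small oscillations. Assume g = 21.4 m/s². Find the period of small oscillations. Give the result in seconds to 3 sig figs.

I_cm = mr² = 0.2351 kg·m². The pivot is at distance d = 0.299 m from the centre of mass.
By the parallel-axis theorem, I = I_cm + md² = 0.2351 + 0.2351 = 0.4702 kg·m².
T = 2π√(I/(mgd)) = 2π√(0.4702/(2.63 × 21.4 × 0.299)) = 1.05 s.

1.05 s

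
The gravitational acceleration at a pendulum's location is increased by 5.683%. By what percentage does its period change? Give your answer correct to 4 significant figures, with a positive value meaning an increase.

T ∝ 1/√g, so T'/T = 1/√(1.0568) = 0.97274.
Percentage change in T = (0.97274 − 1) × 100% = -2.726%.

-2.726%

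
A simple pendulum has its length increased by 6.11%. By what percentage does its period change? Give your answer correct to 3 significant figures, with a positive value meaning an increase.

3.01%

T ∝ √L, so T'/T = √(1.061) = 1.030.
Percentage change in T = (1.030 − 1) × 100% = 3.01%.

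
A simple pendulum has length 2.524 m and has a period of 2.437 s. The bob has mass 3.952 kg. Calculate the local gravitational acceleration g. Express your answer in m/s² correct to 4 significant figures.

From T = 2π√(L/g), g = 4π²L/T² = 4π² × 2.524/2.4370² = 16.78 m/s².

16.78 m/s²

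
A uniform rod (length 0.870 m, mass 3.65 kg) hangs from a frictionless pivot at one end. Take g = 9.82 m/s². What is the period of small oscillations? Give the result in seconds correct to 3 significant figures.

1.53 s

For a physical pendulum T = 2π√(I/(mgd)), with d = 0.4350 m from pivot to centre of mass.
I_cm = mL²/12 = 3.65 × 0.870²/12 = 0.2302 kg·m²; I = I_cm + md² = 0.2302 + 3.65 × 0.4350² = 0.9209 kg·m².
T = 2π√(0.9209/(3.65 × 9.82 × 0.4350)) = 1.53 s.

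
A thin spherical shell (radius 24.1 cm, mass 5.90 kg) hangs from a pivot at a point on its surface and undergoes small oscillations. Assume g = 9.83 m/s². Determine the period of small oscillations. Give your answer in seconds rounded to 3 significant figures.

1.27 s

I_cm = (2/3)mr² = 0.2285 kg·m². The pivot is at distance d = 0.241 m from the centre of mass.
By the parallel-axis theorem, I = I_cm + md² = 0.2285 + 0.3427 = 0.5711 kg·m².
T = 2π√(I/(mgd)) = 2π√(0.5711/(5.90 × 9.83 × 0.241)) = 1.27 s.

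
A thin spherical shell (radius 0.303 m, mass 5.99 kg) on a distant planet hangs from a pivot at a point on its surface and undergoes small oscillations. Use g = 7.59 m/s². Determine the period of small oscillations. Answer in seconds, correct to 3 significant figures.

I_cm = (2/3)mr² = 0.3666 kg·m². The pivot is at distance d = 0.303 m from the centre of mass.
By the parallel-axis theorem, I = I_cm + md² = 0.3666 + 0.5499 = 0.9166 kg·m².
T = 2π√(I/(mgd)) = 2π√(0.9166/(5.99 × 7.59 × 0.303)) = 1.62 s.

1.62 s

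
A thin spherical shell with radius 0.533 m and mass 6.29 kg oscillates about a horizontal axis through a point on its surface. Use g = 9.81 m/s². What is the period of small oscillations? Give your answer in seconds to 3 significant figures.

I_cm = (2/3)mr² = 1.191 kg·m². The pivot is at distance d = 0.533 m from the centre of mass.
By the parallel-axis theorem, I = I_cm + md² = 1.191 + 1.787 = 2.978 kg·m².
T = 2π√(I/(mgd)) = 2π√(2.978/(6.29 × 9.81 × 0.533)) = 1.89 s.

1.89 s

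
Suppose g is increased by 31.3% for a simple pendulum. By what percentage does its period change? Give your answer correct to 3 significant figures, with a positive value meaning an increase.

T ∝ 1/√g, so T'/T = 1/√(1.313) = 0.8727.
Percentage change in T = (0.8727 − 1) × 100% = -12.7%.

-12.7%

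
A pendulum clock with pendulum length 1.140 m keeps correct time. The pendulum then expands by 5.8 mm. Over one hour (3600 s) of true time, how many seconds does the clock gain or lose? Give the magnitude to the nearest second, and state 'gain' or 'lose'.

T ∝ √L, so T'/T = √(1.14580/1.140) = 1.00254.
In 3600 s of true time the clock registers 3600/1.00254 = 3590.9 s, so it loses 9 s.

lose 9 s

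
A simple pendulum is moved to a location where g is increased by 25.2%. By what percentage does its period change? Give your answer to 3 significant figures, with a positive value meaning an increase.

-10.6%

T ∝ 1/√g, so T'/T = 1/√(1.252) = 0.8937.
Percentage change in T = (0.8937 − 1) × 100% = -10.6%.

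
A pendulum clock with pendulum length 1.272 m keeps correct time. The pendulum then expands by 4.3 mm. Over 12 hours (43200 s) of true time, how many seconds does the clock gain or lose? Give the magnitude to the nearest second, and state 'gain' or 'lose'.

lose 73 s

T ∝ √L, so T'/T = √(1.27630/1.272) = 1.00169.
In 43200 s of true time the clock registers 43200/1.00169 = 43127.2 s, so it loses 73 s.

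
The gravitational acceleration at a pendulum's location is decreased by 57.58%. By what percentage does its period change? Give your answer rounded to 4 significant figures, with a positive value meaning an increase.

T ∝ 1/√g, so T'/T = 1/√(0.42420) = 1.5354.
Percentage change in T = (1.5354 − 1) × 100% = 53.54%.

53.54%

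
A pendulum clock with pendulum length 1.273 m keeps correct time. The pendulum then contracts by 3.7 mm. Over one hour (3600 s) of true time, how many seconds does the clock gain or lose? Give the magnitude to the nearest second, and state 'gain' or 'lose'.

T ∝ √L, so T'/T = √(1.26930/1.273) = 0.998546.
In 3600 s of true time the clock registers 3600/0.998546 = 3605.2 s, so it gains 5 s.

gain 5 s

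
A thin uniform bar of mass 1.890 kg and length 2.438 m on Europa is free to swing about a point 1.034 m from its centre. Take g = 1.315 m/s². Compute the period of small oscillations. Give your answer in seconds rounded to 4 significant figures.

6.740 s

For a physical pendulum T = 2π√(I/(mgd)), with d = 1.0340 m from pivot to centre of mass.
I_cm = mL²/12 = 1.890 × 2.438²/12 = 0.93616 kg·m²; I = I_cm + md² = 0.93616 + 1.890 × 1.0340² = 2.9569 kg·m².
T = 2π√(2.9569/(1.890 × 1.315 × 1.0340)) = 6.740 s.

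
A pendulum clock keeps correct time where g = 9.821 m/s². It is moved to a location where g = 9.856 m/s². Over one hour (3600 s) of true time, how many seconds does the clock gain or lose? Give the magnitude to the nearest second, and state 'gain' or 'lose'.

gain 6 s

The clock's period scales as T ∝ 1/√g, so T'/T = √(9.821/9.856) = 0.998223.
In 3600 s of true time the clock registers 3600/0.998223 = 3606.4 s, so it gains 6 s.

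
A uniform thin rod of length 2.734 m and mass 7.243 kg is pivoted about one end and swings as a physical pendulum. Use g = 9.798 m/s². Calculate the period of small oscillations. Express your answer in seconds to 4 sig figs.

2.710 s

For a physical pendulum T = 2π√(I/(mgd)), with d = 1.3670 m from pivot to centre of mass.
I_cm = mL²/12 = 7.243 × 2.734²/12 = 4.5116 kg·m²; I = I_cm + md² = 4.5116 + 7.243 × 1.3670² = 18.047 kg·m².
T = 2π√(18.047/(7.243 × 9.798 × 1.3670)) = 2.710 s.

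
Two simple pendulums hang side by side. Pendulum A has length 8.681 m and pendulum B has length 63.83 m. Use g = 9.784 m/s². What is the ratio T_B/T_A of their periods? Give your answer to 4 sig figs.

2.712

T ∝ √L, so T_B/T_A = √(L_B/L_A) = √(63.83/8.681) = 2.712.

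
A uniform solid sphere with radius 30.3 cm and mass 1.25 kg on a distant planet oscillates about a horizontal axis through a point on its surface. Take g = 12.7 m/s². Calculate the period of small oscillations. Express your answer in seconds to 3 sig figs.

I_cm = (2/5)mr² = 0.04590 kg·m². The pivot is at distance d = 0.303 m from the centre of mass.
By the parallel-axis theorem, I = I_cm + md² = 0.04590 + 0.1148 = 0.1607 kg·m².
T = 2π√(I/(mgd)) = 2π√(0.1607/(1.25 × 12.7 × 0.303)) = 1.15 s.

1.15 s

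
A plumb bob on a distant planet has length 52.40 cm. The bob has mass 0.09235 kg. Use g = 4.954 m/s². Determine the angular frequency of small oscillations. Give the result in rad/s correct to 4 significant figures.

ω = √(g/L) = √(4.954/0.5240) = 3.075 rad/s.

3.075 rad/s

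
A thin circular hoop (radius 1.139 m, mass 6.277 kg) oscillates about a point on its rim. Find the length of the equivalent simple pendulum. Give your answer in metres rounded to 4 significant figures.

2.278 m

The equivalent simple-pendulum length is L_eq = I/(md), where I is about the pivot and d = 1.1390 m.
I_cm = mR² = 8.1433 kg·m², so I = I_cm + md² = 8.1433 + 8.1433 = 16.287 kg·m².
L_eq = 16.287/(6.277 × 1.1390) = 2.278 m.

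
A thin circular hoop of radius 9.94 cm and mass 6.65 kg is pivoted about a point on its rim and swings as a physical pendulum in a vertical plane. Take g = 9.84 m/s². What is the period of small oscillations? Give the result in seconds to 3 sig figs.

I_cm = mr² = 0.06570 kg·m². The pivot is at distance d = 0.0994 m from the centre of mass.
By the parallel-axis theorem, I = I_cm + md² = 0.06570 + 0.06570 = 0.1314 kg·m².
T = 2π√(I/(mgd)) = 2π√(0.1314/(6.65 × 9.84 × 0.0994)) = 0.893 s.

0.893 s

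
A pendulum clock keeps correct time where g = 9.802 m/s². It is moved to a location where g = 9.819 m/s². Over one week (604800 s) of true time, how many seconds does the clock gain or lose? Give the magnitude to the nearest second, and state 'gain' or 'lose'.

gain 524 s

The clock's period scales as T ∝ 1/√g, so T'/T = √(9.802/9.819) = 0.999134.
In 604800 s of true time the clock registers 604800/0.999134 = 605324.2 s, so it gains 524 s.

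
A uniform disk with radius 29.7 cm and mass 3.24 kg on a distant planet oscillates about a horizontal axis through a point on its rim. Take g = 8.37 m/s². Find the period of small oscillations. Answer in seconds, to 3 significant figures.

1.45 s

I_cm = ½mr² = 0.1429 kg·m². The pivot is at distance d = 0.297 m from the centre of mass.
By the parallel-axis theorem, I = I_cm + md² = 0.1429 + 0.2858 = 0.4287 kg·m².
T = 2π√(I/(mgd)) = 2π√(0.4287/(3.24 × 8.37 × 0.297)) = 1.45 s.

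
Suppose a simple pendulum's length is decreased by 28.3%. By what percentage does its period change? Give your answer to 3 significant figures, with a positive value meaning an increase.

-15.3%

T ∝ √L, so T'/T = √(0.7170) = 0.8468.
Percentage change in T = (0.8468 − 1) × 100% = -15.3%.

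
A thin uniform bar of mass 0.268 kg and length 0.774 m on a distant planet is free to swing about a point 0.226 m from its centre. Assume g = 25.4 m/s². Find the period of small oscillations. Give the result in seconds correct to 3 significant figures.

0.833 s

For a physical pendulum T = 2π√(I/(mgd)), with d = 0.2260 m from pivot to centre of mass.
I_cm = mL²/12 = 0.268 × 0.774²/12 = 0.01338 kg·m²; I = I_cm + md² = 0.01338 + 0.268 × 0.2260² = 0.02707 kg·m².
T = 2π√(0.02707/(0.268 × 25.4 × 0.2260)) = 0.833 s.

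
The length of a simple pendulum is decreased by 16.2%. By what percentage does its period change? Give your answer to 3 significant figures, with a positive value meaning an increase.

-8.46%

T ∝ √L, so T'/T = √(0.8380) = 0.9154.
Percentage change in T = (0.9154 − 1) × 100% = -8.46%.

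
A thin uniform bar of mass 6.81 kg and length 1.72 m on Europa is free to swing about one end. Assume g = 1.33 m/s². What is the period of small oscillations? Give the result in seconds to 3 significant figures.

5.83 s

For a physical pendulum T = 2π√(I/(mgd)), with d = 0.8600 m from pivot to centre of mass.
I_cm = mL²/12 = 6.81 × 1.72²/12 = 1.679 kg·m²; I = I_cm + md² = 1.679 + 6.81 × 0.8600² = 6.716 kg·m².
T = 2π√(6.716/(6.81 × 1.33 × 0.8600)) = 5.83 s.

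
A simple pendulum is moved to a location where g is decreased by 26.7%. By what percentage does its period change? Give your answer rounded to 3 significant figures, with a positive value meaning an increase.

T ∝ 1/√g, so T'/T = 1/√(0.7330) = 1.168.
Percentage change in T = (1.168 − 1) × 100% = 16.8%.

16.8%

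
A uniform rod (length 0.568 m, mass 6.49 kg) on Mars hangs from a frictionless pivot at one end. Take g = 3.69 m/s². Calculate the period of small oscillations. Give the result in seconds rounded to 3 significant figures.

2.01 s

For a physical pendulum T = 2π√(I/(mgd)), with d = 0.2840 m from pivot to centre of mass.
I_cm = mL²/12 = 6.49 × 0.568²/12 = 0.1745 kg·m²; I = I_cm + md² = 0.1745 + 6.49 × 0.2840² = 0.6979 kg·m².
T = 2π√(0.6979/(6.49 × 3.69 × 0.2840)) = 2.01 s.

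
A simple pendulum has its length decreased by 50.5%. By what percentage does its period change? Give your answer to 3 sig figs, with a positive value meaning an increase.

T ∝ √L, so T'/T = √(0.4950) = 0.7036.
Percentage change in T = (0.7036 − 1) × 100% = -29.6%.

-29.6%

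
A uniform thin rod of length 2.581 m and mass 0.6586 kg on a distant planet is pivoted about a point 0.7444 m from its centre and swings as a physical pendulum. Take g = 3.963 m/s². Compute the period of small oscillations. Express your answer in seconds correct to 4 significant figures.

For a physical pendulum T = 2π√(I/(mgd)), with d = 0.74440 m from pivot to centre of mass.
I_cm = mL²/12 = 0.6586 × 2.581²/12 = 0.36561 kg·m²; I = I_cm + md² = 0.36561 + 0.6586 × 0.74440² = 0.73056 kg·m².
T = 2π√(0.73056/(0.6586 × 3.963 × 0.74440)) = 3.853 s.

3.853 s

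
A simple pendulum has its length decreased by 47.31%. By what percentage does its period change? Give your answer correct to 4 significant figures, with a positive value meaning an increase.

T ∝ √L, so T'/T = √(0.52690) = 0.72588.
Percentage change in T = (0.72588 − 1) × 100% = -27.41%.

-27.41%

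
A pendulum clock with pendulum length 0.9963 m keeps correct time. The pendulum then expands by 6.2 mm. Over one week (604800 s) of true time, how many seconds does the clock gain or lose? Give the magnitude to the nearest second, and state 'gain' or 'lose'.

T ∝ √L, so T'/T = √(1.00250/0.9963) = 1.00311.
In 604800 s of true time the clock registers 604800/1.00311 = 602926.9 s, so it loses 1873 s.

lose 1873 s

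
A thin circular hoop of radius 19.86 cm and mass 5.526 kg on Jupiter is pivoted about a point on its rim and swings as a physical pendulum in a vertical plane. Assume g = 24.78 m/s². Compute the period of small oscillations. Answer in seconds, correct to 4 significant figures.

0.7955 s

I_cm = mr² = 0.21796 kg·m². The pivot is at distance d = 0.1986 m from the centre of mass.
By the parallel-axis theorem, I = I_cm + md² = 0.21796 + 0.21796 = 0.43591 kg·m².
T = 2π√(I/(mgd)) = 2π√(0.43591/(5.526 × 24.78 × 0.1986)) = 0.7955 s.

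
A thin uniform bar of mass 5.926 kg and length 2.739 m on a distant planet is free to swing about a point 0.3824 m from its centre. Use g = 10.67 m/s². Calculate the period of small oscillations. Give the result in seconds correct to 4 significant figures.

For a physical pendulum T = 2π√(I/(mgd)), with d = 0.38240 m from pivot to centre of mass.
I_cm = mL²/12 = 5.926 × 2.739²/12 = 3.7048 kg·m²; I = I_cm + md² = 3.7048 + 5.926 × 0.38240² = 4.5714 kg·m².
T = 2π√(4.5714/(5.926 × 10.67 × 0.38240)) = 2.732 s.

2.732 s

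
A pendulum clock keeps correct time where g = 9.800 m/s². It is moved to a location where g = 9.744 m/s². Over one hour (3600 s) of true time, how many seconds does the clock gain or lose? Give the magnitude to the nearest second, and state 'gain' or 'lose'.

The clock's period scales as T ∝ 1/√g, so T'/T = √(9.800/9.744) = 1.00287.
In 3600 s of true time the clock registers 3600/1.00287 = 3589.7 s, so it loses 10 s.

lose 10 s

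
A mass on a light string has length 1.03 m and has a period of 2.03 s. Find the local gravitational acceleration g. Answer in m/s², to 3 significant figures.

From T = 2π√(L/g), g = 4π²L/T² = 4π² × 1.03/2.030² = 9.87 m/s².

9.87 m/s²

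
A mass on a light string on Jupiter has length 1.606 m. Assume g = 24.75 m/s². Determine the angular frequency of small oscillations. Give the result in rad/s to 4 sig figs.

ω = √(g/L) = √(24.75/1.606) = 3.926 rad/s.

3.926 rad/s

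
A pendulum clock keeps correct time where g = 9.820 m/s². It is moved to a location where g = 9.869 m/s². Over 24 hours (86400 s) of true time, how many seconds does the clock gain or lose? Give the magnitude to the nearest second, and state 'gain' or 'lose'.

The clock's period scales as T ∝ 1/√g, so T'/T = √(9.820/9.869) = 0.997514.
In 86400 s of true time the clock registers 86400/0.997514 = 86615.3 s, so it gains 215 s.

gain 215 s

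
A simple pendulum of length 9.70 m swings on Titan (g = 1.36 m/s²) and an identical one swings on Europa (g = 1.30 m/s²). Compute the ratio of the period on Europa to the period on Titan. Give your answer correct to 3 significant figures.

T ∝ 1/√g, so T₂/T₁ = √(g₁/g₂) = √(1.36/1.30) = 1.02.

1.02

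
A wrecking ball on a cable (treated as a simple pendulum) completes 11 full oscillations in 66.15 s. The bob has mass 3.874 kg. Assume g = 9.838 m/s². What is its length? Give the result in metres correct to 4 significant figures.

9.012 m

T = 66.15/11 = 6.0136 s.
From T = 2π√(L/g), L = gT²/(4π²) = 9.838 × 6.0136²/(4π²) = 9.012 m.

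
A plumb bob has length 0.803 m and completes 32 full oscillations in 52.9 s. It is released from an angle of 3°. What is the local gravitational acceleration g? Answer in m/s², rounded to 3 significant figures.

11.6 m/s²

T = 52.9/32 = 1.653 s.
From T = 2π√(L/g), g = 4π²L/T² = 4π² × 0.803/1.653² = 11.6 m/s².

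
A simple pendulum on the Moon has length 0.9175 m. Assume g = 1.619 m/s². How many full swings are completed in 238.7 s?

50

T = 2π√(L/g) = 2π√(0.9175/1.619) = 4.7300 s.
Number of complete oscillations = ⌊238.7/4.7300⌋ = ⌊50.465⌋ = 50.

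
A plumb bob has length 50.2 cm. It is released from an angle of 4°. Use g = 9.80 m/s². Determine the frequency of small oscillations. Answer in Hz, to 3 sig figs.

0.703 Hz

T = 2π√(L/g) = 2π√(0.502/9.80) = 1.422 s, so f = 1/T = 0.703 Hz.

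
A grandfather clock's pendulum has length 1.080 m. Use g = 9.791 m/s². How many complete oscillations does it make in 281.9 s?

135

T = 2π√(L/g) = 2π√(1.080/9.791) = 2.0868 s.
Number of complete oscillations = ⌊281.9/2.0868⌋ = ⌊135.09⌋ = 135.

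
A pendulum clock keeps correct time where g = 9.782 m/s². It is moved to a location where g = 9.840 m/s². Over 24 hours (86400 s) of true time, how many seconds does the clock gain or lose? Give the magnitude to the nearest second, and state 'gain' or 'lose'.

gain 256 s

The clock's period scales as T ∝ 1/√g, so T'/T = √(9.782/9.840) = 0.997048.
In 86400 s of true time the clock registers 86400/0.997048 = 86655.8 s, so it gains 256 s.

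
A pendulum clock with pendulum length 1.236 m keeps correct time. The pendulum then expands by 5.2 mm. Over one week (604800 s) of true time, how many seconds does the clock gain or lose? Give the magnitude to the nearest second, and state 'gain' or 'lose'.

lose 1268 s

T ∝ √L, so T'/T = √(1.24120/1.236) = 1.00210.
In 604800 s of true time the clock registers 604800/1.00210 = 603531.8 s, so it loses 1268 s.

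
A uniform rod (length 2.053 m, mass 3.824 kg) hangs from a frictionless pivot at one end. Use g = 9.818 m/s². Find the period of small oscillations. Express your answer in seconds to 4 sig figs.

For a physical pendulum T = 2π√(I/(mgd)), with d = 1.0265 m from pivot to centre of mass.
I_cm = mL²/12 = 3.824 × 2.053²/12 = 1.3431 kg·m²; I = I_cm + md² = 1.3431 + 3.824 × 1.0265² = 5.3725 kg·m².
T = 2π√(5.3725/(3.824 × 9.818 × 1.0265)) = 2.346 s.

2.346 s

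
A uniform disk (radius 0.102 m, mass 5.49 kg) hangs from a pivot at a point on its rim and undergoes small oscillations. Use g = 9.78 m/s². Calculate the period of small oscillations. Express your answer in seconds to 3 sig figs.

I_cm = ½mr² = 0.02856 kg·m². The pivot is at distance d = 0.102 m from the centre of mass.
By the parallel-axis theorem, I = I_cm + md² = 0.02856 + 0.05712 = 0.08568 kg·m².
T = 2π√(I/(mgd)) = 2π√(0.08568/(5.49 × 9.78 × 0.102)) = 0.786 s.

0.786 s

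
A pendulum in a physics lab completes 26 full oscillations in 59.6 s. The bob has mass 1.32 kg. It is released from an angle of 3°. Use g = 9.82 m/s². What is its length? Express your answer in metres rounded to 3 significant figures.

T = 59.6/26 = 2.292 s.
From T = 2π√(L/g), L = gT²/(4π²) = 9.82 × 2.292²/(4π²) = 1.31 m.

1.31 m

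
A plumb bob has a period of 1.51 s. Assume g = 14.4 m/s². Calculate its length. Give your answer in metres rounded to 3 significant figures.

0.832 m

From T = 2π√(L/g), L = gT²/(4π²) = 14.4 × 1.510²/(4π²) = 0.832 m.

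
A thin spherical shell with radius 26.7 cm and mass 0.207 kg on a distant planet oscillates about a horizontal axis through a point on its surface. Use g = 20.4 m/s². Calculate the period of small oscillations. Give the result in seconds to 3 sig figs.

0.928 s

I_cm = (2/3)mr² = 0.009838 kg·m². The pivot is at distance d = 0.267 m from the centre of mass.
By the parallel-axis theorem, I = I_cm + md² = 0.009838 + 0.01476 = 0.02459 kg·m².
T = 2π√(I/(mgd)) = 2π√(0.02459/(0.207 × 20.4 × 0.267)) = 0.928 s.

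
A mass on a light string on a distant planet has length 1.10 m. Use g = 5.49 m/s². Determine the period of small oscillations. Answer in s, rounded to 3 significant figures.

T = 2π√(L/g) = 2π√(1.10/5.49) = 2π × 0.4476 = 2.81 s.

2.81 s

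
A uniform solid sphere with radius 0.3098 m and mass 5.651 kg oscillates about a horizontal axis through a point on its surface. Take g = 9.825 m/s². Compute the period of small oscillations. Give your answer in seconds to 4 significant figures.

1.320 s

I_cm = (2/5)mr² = 0.21694 kg·m². The pivot is at distance d = 0.3098 m from the centre of mass.
By the parallel-axis theorem, I = I_cm + md² = 0.21694 + 0.54236 = 0.75930 kg·m².
T = 2π√(I/(mgd)) = 2π√(0.75930/(5.651 × 9.825 × 0.3098)) = 1.320 s.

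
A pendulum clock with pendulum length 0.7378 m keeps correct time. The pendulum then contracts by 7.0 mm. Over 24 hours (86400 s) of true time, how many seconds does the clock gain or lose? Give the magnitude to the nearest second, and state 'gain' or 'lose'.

T ∝ √L, so T'/T = √(0.73080/0.7378) = 0.995245.
In 86400 s of true time the clock registers 86400/0.995245 = 86812.8 s, so it gains 413 s.

gain 413 s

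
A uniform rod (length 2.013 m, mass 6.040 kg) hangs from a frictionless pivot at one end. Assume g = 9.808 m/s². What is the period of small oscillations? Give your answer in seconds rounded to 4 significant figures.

2.324 s

For a physical pendulum T = 2π√(I/(mgd)), with d = 1.0065 m from pivot to centre of mass.
I_cm = mL²/12 = 6.040 × 2.013²/12 = 2.0396 kg·m²; I = I_cm + md² = 2.0396 + 6.040 × 1.0065² = 8.1584 kg·m².
T = 2π√(8.1584/(6.040 × 9.808 × 1.0065)) = 2.324 s.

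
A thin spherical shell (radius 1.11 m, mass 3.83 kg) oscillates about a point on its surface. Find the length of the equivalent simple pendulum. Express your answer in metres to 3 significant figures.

The equivalent simple-pendulum length is L_eq = I/(md), where I is about the pivot and d = 1.110 m.
I_cm = (2/3)mR² = 3.146 kg·m², so I = I_cm + md² = 3.146 + 4.719 = 7.865 kg·m².
L_eq = 7.865/(3.83 × 1.110) = 1.85 m.

1.85 m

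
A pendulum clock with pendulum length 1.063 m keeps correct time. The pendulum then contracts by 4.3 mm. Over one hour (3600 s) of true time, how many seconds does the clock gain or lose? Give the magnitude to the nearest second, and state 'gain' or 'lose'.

T ∝ √L, so T'/T = √(1.05870/1.063) = 0.997975.
In 3600 s of true time the clock registers 3600/0.997975 = 3607.3 s, so it gains 7 s.

gain 7 s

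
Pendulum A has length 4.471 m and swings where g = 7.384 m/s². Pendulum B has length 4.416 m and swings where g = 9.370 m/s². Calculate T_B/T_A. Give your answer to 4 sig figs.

0.8822

T = 2π√(L/g), so T_B/T_A = √((L_B/g_B)/(L_A/g_A)) = √((4.416/9.370)/(4.471/7.384)) = 0.8822.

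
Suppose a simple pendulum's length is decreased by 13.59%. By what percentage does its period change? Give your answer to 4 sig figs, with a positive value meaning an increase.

-7.043%

T ∝ √L, so T'/T = √(0.86410) = 0.92957.
Percentage change in T = (0.92957 − 1) × 100% = -7.043%.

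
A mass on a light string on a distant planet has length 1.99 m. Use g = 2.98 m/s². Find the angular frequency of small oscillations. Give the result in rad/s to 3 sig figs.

1.22 rad/s

ω = √(g/L) = √(2.98/1.99) = 1.22 rad/s.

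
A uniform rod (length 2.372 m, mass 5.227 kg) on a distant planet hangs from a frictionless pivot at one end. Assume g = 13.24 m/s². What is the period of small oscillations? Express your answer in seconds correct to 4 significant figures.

For a physical pendulum T = 2π√(I/(mgd)), with d = 1.1860 m from pivot to centre of mass.
I_cm = mL²/12 = 5.227 × 2.372²/12 = 2.4508 kg·m²; I = I_cm + md² = 2.4508 + 5.227 × 1.1860² = 9.8030 kg·m².
T = 2π√(9.8030/(5.227 × 13.24 × 1.1860)) = 2.171 s.

2.171 s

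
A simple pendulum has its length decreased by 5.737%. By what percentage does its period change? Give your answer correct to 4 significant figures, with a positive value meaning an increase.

T ∝ √L, so T'/T = √(0.94263) = 0.97089.
Percentage change in T = (0.97089 − 1) × 100% = -2.911%.

-2.911%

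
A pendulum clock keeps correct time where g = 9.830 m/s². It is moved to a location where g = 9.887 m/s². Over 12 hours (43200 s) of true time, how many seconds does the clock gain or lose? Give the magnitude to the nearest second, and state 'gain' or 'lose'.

The clock's period scales as T ∝ 1/√g, so T'/T = √(9.830/9.887) = 0.997113.
In 43200 s of true time the clock registers 43200/0.997113 = 43325.1 s, so it gains 125 s.

gain 125 s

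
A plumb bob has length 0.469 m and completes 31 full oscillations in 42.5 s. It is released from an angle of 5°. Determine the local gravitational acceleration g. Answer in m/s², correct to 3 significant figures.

9.85 m/s²

T = 42.5/31 = 1.371 s.
From T = 2π√(L/g), g = 4π²L/T² = 4π² × 0.469/1.371² = 9.85 m/s².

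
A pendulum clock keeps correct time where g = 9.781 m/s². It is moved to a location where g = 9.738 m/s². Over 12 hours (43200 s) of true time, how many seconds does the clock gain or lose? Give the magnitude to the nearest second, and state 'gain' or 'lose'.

lose 95 s

The clock's period scales as T ∝ 1/√g, so T'/T = √(9.781/9.738) = 1.00221.
In 43200 s of true time the clock registers 43200/1.00221 = 43104.9 s, so it loses 95 s.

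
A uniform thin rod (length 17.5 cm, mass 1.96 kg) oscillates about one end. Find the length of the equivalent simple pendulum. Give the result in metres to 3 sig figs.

0.117 m

The equivalent simple-pendulum length is L_eq = I/(md), where I is about the pivot and d = 0.08750 m.
I_cm = (1/12)mL² = 0.005002 kg·m², so I = I_cm + md² = 0.005002 + 0.01501 = 0.02001 kg·m².
L_eq = 0.02001/(1.96 × 0.08750) = 0.117 m.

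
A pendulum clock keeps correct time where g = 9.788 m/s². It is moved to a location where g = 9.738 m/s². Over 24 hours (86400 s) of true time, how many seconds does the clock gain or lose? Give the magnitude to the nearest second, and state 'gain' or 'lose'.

lose 221 s

The clock's period scales as T ∝ 1/√g, so T'/T = √(9.788/9.738) = 1.00256.
In 86400 s of true time the clock registers 86400/1.00256 = 86179.0 s, so it loses 221 s.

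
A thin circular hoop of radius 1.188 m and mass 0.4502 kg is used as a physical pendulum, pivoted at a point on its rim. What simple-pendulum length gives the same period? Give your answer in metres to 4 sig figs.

2.376 m

The equivalent simple-pendulum length is L_eq = I/(md), where I is about the pivot and d = 1.1880 m.
I_cm = mR² = 0.63539 kg·m², so I = I_cm + md² = 0.63539 + 0.63539 = 1.2708 kg·m².
L_eq = 1.2708/(0.4502 × 1.1880) = 2.376 m.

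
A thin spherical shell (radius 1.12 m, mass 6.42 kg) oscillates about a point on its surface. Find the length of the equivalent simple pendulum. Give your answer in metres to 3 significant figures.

The equivalent simple-pendulum length is L_eq = I/(md), where I is about the pivot and d = 1.120 m.
I_cm = (2/3)mR² = 5.369 kg·m², so I = I_cm + md² = 5.369 + 8.053 = 13.42 kg·m².
L_eq = 13.42/(6.42 × 1.120) = 1.87 m.

1.87 m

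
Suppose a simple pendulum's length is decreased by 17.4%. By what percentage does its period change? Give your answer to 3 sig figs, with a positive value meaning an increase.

T ∝ √L, so T'/T = √(0.8260) = 0.9088.
Percentage change in T = (0.9088 − 1) × 100% = -9.12%.

-9.12%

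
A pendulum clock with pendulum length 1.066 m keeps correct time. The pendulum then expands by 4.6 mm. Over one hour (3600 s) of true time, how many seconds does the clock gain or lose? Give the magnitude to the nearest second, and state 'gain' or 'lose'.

lose 8 s

T ∝ √L, so T'/T = √(1.07060/1.066) = 1.00216.
In 3600 s of true time the clock registers 3600/1.00216 = 3592.3 s, so it loses 8 s.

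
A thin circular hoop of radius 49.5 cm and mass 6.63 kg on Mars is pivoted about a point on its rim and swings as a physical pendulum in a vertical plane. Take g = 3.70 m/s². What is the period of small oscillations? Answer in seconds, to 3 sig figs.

I_cm = mr² = 1.625 kg·m². The pivot is at distance d = 0.495 m from the centre of mass.
By the parallel-axis theorem, I = I_cm + md² = 1.625 + 1.625 = 3.249 kg·m².
T = 2π√(I/(mgd)) = 2π√(3.249/(6.63 × 3.70 × 0.495)) = 3.25 s.

3.25 s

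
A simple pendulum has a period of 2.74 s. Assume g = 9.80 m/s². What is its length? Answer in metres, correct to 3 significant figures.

From T = 2π√(L/g), L = gT²/(4π²) = 9.80 × 2.740²/(4π²) = 1.86 m.

1.86 m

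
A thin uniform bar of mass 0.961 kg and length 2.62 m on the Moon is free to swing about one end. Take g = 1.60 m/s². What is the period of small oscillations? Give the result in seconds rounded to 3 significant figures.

6.56 s

For a physical pendulum T = 2π√(I/(mgd)), with d = 1.310 m from pivot to centre of mass.
I_cm = mL²/12 = 0.961 × 2.62²/12 = 0.5497 kg·m²; I = I_cm + md² = 0.5497 + 0.961 × 1.310² = 2.199 kg·m².
T = 2π√(2.199/(0.961 × 1.60 × 1.310)) = 6.56 s.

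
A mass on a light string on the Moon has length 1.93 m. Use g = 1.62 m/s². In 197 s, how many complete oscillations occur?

28

T = 2π√(L/g) = 2π√(1.93/1.62) = 6.858 s.
Number of complete oscillations = ⌊197/6.858⌋ = ⌊28.73⌋ = 28.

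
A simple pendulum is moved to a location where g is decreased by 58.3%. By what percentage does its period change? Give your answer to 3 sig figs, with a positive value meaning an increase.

54.9%

T ∝ 1/√g, so T'/T = 1/√(0.4170) = 1.549.
Percentage change in T = (1.549 − 1) × 100% = 54.9%.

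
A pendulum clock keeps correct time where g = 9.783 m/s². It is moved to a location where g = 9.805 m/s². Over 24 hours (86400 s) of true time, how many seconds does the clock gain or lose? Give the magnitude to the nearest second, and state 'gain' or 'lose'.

gain 97 s

The clock's period scales as T ∝ 1/√g, so T'/T = √(9.783/9.805) = 0.998877.
In 86400 s of true time the clock registers 86400/0.998877 = 86497.1 s, so it gains 97 s.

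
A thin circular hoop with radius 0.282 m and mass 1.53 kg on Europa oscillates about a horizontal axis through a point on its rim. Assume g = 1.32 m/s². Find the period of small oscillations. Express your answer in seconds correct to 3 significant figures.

I_cm = mr² = 0.1217 kg·m². The pivot is at distance d = 0.282 m from the centre of mass.
By the parallel-axis theorem, I = I_cm + md² = 0.1217 + 0.1217 = 0.2433 kg·m².
T = 2π√(I/(mgd)) = 2π√(0.2433/(1.53 × 1.32 × 0.282)) = 4.11 s.

4.11 s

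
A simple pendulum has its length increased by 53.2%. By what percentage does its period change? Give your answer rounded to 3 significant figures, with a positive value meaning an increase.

T ∝ √L, so T'/T = √(1.532) = 1.238.
Percentage change in T = (1.238 − 1) × 100% = 23.8%.

23.8%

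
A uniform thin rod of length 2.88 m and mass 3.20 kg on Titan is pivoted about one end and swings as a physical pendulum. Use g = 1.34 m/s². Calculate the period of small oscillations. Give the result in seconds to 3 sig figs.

For a physical pendulum T = 2π√(I/(mgd)), with d = 1.440 m from pivot to centre of mass.
I_cm = mL²/12 = 3.20 × 2.88²/12 = 2.212 kg·m²; I = I_cm + md² = 2.212 + 3.20 × 1.440² = 8.847 kg·m².
T = 2π√(8.847/(3.20 × 1.34 × 1.440)) = 7.52 s.

7.52 s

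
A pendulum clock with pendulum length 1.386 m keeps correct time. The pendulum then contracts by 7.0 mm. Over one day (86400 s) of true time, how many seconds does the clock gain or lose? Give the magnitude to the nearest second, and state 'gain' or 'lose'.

T ∝ √L, so T'/T = √(1.37900/1.386) = 0.997472.
In 86400 s of true time the clock registers 86400/0.997472 = 86619.0 s, so it gains 219 s.

gain 219 s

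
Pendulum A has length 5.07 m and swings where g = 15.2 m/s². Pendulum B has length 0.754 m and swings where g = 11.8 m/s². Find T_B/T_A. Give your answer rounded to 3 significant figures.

0.438

T = 2π√(L/g), so T_B/T_A = √((L_B/g_B)/(L_A/g_A)) = √((0.754/11.8)/(5.07/15.2)) = 0.438.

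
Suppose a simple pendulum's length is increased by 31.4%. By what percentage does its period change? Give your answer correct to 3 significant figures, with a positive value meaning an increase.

T ∝ √L, so T'/T = √(1.314) = 1.146.
Percentage change in T = (1.146 − 1) × 100% = 14.6%.

14.6%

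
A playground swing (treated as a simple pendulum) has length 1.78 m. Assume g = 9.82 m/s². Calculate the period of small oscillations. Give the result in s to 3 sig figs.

T = 2π√(L/g) = 2π√(1.78/9.82) = 2π × 0.4257 = 2.68 s.

2.68 s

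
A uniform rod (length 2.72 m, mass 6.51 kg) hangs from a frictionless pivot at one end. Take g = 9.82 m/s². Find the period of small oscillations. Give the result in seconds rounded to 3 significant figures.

2.70 s

For a physical pendulum T = 2π√(I/(mgd)), with d = 1.360 m from pivot to centre of mass.
I_cm = mL²/12 = 6.51 × 2.72²/12 = 4.014 kg·m²; I = I_cm + md² = 4.014 + 6.51 × 1.360² = 16.05 kg·m².
T = 2π√(16.05/(6.51 × 9.82 × 1.360)) = 2.70 s.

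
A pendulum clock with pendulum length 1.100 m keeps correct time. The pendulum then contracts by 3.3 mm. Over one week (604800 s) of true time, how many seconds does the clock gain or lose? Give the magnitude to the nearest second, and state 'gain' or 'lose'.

T ∝ √L, so T'/T = √(1.09670/1.100) = 0.998499.
In 604800 s of true time the clock registers 604800/0.998499 = 605709.2 s, so it gains 909 s.

gain 909 s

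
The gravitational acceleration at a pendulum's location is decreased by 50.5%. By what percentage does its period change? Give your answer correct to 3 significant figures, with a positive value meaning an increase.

42.1%

T ∝ 1/√g, so T'/T = 1/√(0.4950) = 1.421.
Percentage change in T = (1.421 − 1) × 100% = 42.1%.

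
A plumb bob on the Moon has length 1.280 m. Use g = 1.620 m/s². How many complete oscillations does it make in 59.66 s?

10

T = 2π√(L/g) = 2π√(1.280/1.620) = 5.5851 s.
Number of complete oscillations = ⌊59.66/5.5851⌋ = ⌊10.682⌋ = 10.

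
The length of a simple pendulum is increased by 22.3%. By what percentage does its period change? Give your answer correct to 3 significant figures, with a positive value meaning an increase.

10.6%

T ∝ √L, so T'/T = √(1.223) = 1.106.
Percentage change in T = (1.106 − 1) × 100% = 10.6%.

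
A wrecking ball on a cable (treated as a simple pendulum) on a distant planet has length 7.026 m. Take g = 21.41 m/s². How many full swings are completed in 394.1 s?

109

T = 2π√(L/g) = 2π√(7.026/21.41) = 3.5994 s.
Number of complete oscillations = ⌊394.1/3.5994⌋ = ⌊109.49⌋ = 109.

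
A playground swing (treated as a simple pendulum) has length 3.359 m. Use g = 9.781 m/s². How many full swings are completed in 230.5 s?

62

T = 2π√(L/g) = 2π√(3.359/9.781) = 3.6821 s.
Number of complete oscillations = ⌊230.5/3.6821⌋ = ⌊62.600⌋ = 62.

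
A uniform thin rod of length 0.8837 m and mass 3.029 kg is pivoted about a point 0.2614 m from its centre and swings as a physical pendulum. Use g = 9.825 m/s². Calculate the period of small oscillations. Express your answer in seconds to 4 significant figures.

1.432 s

For a physical pendulum T = 2π√(I/(mgd)), with d = 0.26140 m from pivot to centre of mass.
I_cm = mL²/12 = 3.029 × 0.8837²/12 = 0.19712 kg·m²; I = I_cm + md² = 0.19712 + 3.029 × 0.26140² = 0.40409 kg·m².
T = 2π√(0.40409/(3.029 × 9.825 × 0.26140)) = 1.432 s.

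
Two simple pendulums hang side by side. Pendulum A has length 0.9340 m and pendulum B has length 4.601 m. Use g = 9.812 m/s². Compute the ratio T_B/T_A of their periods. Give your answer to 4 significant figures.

T ∝ √L, so T_B/T_A = √(L_B/L_A) = √(4.601/0.9340) = 2.219.

2.219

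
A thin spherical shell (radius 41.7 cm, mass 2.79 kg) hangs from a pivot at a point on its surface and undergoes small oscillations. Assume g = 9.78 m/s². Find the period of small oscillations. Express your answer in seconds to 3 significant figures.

I_cm = (2/3)mr² = 0.3234 kg·m². The pivot is at distance d = 0.417 m from the centre of mass.
By the parallel-axis theorem, I = I_cm + md² = 0.3234 + 0.4852 = 0.8086 kg·m².
T = 2π√(I/(mgd)) = 2π√(0.8086/(2.79 × 9.78 × 0.417)) = 1.67 s.

1.67 s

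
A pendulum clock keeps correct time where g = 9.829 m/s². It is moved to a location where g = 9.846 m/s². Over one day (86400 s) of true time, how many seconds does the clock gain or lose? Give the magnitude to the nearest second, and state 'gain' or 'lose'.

gain 75 s

The clock's period scales as T ∝ 1/√g, so T'/T = √(9.829/9.846) = 0.999136.
In 86400 s of true time the clock registers 86400/0.999136 = 86474.7 s, so it gains 75 s.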